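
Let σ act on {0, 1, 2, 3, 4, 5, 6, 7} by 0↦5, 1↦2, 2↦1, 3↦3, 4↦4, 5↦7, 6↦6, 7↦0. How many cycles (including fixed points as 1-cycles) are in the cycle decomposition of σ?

Cycle decomposition: (0 5 7) (1 2) (3) (4) (6).
5 cycles.

5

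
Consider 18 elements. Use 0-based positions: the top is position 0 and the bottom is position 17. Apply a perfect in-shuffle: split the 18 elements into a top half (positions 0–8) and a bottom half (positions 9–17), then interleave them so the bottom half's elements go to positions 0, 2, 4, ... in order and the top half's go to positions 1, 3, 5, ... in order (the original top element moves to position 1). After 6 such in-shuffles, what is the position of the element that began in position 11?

7

Track the element's position through each in-shuffle:
11 → 4 → 9 → 0 → 1 → 3 → 7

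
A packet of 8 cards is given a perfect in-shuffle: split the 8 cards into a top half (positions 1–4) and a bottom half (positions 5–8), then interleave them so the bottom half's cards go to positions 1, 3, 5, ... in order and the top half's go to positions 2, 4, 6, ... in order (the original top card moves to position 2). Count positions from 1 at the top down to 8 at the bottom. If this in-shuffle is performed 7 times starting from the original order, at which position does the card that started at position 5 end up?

Track the card's position through each in-shuffle:
5 → 1 → 2 → 4 → 8 → 7 → 5 → 1

1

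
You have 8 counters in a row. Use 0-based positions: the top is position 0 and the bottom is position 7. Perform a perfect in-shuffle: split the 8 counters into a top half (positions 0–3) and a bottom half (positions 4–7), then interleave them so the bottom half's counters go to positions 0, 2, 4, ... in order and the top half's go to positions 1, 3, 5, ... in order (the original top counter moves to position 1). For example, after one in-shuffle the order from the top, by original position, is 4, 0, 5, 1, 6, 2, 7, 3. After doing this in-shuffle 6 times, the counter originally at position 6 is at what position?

6

Track the counter's position through each in-shuffle:
6 → 4 → 0 → 1 → 3 → 7 → 6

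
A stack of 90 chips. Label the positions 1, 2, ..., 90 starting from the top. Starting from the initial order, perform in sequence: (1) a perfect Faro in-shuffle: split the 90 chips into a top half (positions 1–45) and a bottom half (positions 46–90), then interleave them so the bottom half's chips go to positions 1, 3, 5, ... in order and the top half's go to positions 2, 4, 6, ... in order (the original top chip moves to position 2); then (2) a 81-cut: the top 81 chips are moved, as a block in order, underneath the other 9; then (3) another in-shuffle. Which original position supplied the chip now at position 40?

51

Undo the operations in reverse order, starting from position 40:
  undo op 3 (in-shuffle, from top half): 40 ← 20
  undo op 2 (cut 81): 20 ← 11
  undo op 1 (in-shuffle, from bottom half): 11 ← 51
So the chip at position 40 came from original position 51.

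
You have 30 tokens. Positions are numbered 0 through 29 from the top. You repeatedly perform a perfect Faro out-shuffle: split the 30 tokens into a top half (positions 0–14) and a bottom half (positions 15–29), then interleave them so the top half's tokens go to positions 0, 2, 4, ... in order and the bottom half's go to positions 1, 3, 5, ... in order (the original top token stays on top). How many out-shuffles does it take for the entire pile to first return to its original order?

28

The out-shuffle permutes the 30 positions with cycle lengths [1, 1, 28].
Every token is home exactly when every cycle has completed a whole number of laps, i.e. after lcm(1, 28) = 28 out-shuffles.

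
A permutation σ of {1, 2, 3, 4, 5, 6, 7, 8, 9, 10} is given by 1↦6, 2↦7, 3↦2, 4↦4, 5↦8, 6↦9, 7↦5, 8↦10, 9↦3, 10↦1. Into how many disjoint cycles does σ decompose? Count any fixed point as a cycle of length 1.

2

Cycle decomposition: (1 6 9 3 2 7 5 8 10) (4).
2 cycles.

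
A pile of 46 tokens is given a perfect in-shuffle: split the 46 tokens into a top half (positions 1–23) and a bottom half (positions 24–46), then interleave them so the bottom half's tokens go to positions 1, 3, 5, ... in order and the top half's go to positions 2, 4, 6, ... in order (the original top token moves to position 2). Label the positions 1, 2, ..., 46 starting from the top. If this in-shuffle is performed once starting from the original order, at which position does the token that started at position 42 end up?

Track the token's position through each in-shuffle:
42 → 37

37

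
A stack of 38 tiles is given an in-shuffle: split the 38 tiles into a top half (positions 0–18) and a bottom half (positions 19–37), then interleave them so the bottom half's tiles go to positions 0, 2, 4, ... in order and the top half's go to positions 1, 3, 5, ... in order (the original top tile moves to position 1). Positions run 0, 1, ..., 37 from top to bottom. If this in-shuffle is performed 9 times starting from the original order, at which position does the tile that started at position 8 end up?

Track the tile's position through each in-shuffle:
8 → 17 → 35 → 32 → 26 → 14 → 29 → 20 → 2 → 5

5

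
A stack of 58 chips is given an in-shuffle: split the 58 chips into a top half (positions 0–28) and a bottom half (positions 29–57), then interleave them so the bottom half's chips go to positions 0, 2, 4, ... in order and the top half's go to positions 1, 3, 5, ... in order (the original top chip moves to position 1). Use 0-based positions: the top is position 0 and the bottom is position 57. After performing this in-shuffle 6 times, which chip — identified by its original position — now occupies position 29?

5

Work backwards from position 29, undoing one in-shuffle at a time:
29 ← 14 ← 36 ← 47 ← 23 ← 11 ← 5
So the chip now at position 29 started at position 5.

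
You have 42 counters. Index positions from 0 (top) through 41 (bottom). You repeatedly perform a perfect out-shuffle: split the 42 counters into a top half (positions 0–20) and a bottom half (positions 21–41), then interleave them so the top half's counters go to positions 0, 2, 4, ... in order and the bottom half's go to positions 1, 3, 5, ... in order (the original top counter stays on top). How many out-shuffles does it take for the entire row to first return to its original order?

20

The out-shuffle permutes the 42 positions with cycle lengths [1, 1, 20, 20].
Every counter is home exactly when every cycle has completed a whole number of laps, i.e. after lcm(1, 20) = 20 out-shuffles.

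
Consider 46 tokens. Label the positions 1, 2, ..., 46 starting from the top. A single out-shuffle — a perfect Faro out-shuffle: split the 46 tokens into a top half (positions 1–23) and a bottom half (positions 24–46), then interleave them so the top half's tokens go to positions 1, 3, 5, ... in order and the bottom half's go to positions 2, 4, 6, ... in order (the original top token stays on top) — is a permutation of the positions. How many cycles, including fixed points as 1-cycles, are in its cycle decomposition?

Trace each unvisited position around until it returns:
(1) (2 3 5 9 17 33 ... len 12) (4 7 13 25) (6 11 21 41 36 26) (8 15 29 12 23 45 ... len 12) (10 19 37 28) (16 31) (22 43 40 34) ... plus 1 more
9 cycles in total.

9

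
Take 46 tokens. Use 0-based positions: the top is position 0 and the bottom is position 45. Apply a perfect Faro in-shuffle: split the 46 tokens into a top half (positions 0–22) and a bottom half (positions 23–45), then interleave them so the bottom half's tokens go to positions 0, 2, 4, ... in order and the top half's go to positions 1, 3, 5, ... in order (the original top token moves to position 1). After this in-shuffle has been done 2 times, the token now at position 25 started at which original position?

Work backwards from position 25, undoing one in-shuffle at a time:
25 ← 12 ← 29
So the token now at position 25 started at position 29.

29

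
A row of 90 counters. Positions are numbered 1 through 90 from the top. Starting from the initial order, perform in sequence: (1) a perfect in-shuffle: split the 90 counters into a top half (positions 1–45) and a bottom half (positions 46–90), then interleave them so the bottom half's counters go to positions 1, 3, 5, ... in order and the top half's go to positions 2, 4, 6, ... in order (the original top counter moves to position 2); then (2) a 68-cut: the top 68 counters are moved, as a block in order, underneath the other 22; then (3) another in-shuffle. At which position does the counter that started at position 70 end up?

51

Track the counter from position 70 forward through each operation:
  after op 1 (in-shuffle): 70 → 49
  after op 2 (cut 68): 49 → 71
  after op 3 (in-shuffle): 71 → 51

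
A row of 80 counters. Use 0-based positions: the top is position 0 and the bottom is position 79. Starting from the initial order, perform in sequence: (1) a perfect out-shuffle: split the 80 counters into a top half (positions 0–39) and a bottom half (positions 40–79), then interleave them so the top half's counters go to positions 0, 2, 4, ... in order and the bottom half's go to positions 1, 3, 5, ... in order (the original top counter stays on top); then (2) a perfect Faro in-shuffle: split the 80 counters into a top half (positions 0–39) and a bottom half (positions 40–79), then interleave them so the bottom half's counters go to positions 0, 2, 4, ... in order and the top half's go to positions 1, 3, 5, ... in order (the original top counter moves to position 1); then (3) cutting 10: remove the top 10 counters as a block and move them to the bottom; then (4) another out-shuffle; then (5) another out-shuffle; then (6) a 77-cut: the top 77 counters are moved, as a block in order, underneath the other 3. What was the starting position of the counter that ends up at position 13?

33

Undo the operations in reverse order, starting from position 13:
  undo op 6 (cut 77): 13 ← 10
  undo op 5 (out-shuffle, from top half): 10 ← 5
  undo op 4 (out-shuffle, from bottom half): 5 ← 42
  undo op 3 (cut 10): 42 ← 52
  undo op 2 (in-shuffle, from bottom half): 52 ← 66
  undo op 1 (out-shuffle, from top half): 66 ← 33
So the counter at position 13 came from original position 33.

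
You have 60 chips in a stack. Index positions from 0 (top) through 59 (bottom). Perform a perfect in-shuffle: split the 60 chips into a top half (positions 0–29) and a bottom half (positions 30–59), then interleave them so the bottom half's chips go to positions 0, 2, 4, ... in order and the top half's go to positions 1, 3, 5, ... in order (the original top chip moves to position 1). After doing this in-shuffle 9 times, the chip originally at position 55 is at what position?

1

Track the chip's position through each in-shuffle:
55 → 50 → 40 → 20 → 41 → 22 → 45 → 30 → 0 → 1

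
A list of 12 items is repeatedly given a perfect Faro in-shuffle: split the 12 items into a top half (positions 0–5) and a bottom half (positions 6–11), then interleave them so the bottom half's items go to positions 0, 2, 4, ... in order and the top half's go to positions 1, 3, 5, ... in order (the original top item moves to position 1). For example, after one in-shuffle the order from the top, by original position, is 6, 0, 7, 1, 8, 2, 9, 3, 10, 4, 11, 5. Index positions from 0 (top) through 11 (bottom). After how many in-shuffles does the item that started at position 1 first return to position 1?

Follow position 1 under repeated in-shuffles:
1 → 3 → 7 → 2 → 5 → 11 → 10 → 8 → 4 → 9 → 6 → 0 → 1
It first returns after 12 in-shuffles.

12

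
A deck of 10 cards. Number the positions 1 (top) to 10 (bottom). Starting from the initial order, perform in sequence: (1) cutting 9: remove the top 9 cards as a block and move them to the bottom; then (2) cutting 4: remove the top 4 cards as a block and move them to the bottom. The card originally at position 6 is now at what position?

Track the card from position 6 forward through each operation:
  after op 1 (cut 9): 6 → 7
  after op 2 (cut 4): 7 → 3

3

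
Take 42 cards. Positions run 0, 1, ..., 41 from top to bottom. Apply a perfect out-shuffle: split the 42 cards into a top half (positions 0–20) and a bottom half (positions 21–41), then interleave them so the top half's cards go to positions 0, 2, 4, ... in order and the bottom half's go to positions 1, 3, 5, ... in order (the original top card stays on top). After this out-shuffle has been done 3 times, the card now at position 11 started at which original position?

27

Work backwards from position 11, undoing one out-shuffle at a time:
11 ← 26 ← 13 ← 27
So the card now at position 11 started at position 27.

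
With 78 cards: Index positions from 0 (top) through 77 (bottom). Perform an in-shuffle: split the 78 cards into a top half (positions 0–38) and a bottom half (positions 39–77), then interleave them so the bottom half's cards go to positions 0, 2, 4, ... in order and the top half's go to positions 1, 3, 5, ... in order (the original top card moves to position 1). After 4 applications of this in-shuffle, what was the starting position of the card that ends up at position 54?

Work backwards from position 54, undoing one in-shuffle at a time:
54 ← 66 ← 72 ← 75 ← 37
So the card now at position 54 started at position 37.

37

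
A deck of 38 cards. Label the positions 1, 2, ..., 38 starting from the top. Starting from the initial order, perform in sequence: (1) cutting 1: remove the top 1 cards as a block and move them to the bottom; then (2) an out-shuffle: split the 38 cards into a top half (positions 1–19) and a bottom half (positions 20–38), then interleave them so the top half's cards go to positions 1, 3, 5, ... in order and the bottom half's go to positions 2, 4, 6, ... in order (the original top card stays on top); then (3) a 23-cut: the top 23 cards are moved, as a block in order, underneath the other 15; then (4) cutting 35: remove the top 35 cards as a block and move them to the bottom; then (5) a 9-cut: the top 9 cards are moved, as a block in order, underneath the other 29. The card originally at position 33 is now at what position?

35

Track the card from position 33 forward through each operation:
  after op 1 (cut 1): 33 → 32
  after op 2 (out-shuffle): 32 → 26
  after op 3 (cut 23): 26 → 3
  after op 4 (cut 35): 3 → 6
  after op 5 (cut 9): 6 → 35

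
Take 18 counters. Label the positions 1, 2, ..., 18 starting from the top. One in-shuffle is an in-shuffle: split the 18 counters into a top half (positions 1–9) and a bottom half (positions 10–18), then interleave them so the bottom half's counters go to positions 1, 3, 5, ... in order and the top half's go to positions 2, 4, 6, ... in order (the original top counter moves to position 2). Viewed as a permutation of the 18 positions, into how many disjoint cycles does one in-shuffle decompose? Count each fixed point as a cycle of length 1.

1

Trace each unvisited position around until it returns:
(1 2 4 8 16 13 ... len 18)
1 cycle in total.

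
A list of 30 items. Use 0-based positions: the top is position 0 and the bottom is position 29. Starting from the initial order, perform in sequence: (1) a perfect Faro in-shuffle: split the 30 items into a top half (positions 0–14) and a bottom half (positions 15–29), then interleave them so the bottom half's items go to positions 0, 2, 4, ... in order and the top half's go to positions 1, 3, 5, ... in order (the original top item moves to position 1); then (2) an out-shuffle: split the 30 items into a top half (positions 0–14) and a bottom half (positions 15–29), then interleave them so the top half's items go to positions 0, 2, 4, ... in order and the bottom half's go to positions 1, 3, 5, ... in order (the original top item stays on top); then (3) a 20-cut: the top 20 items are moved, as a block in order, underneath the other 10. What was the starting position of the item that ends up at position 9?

14

Undo the operations in reverse order, starting from position 9:
  undo op 3 (cut 20): 9 ← 29
  undo op 2 (out-shuffle, from bottom half): 29 ← 29
  undo op 1 (in-shuffle, from top half): 29 ← 14
So the item at position 9 came from original position 14.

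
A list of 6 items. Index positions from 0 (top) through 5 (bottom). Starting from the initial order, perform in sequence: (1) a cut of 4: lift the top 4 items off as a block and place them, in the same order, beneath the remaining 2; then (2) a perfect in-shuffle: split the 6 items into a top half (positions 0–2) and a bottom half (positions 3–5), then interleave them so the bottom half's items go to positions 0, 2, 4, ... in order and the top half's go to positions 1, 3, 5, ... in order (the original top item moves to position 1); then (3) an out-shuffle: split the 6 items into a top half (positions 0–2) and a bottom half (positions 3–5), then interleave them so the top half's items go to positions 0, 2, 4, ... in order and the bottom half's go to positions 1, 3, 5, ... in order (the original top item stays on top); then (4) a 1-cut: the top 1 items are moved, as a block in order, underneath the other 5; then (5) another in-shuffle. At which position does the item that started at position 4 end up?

Track the item from position 4 forward through each operation:
  after op 1 (cut 4): 4 → 0
  after op 2 (in-shuffle): 0 → 1
  after op 3 (out-shuffle): 1 → 2
  after op 4 (cut 1): 2 → 1
  after op 5 (in-shuffle): 1 → 3

3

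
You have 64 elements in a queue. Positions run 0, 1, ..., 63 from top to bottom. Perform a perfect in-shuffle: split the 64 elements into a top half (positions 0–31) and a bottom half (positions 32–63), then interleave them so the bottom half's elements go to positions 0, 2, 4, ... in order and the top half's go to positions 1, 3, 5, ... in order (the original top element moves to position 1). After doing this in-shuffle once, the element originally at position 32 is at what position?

0

Track the element's position through each in-shuffle:
32 → 0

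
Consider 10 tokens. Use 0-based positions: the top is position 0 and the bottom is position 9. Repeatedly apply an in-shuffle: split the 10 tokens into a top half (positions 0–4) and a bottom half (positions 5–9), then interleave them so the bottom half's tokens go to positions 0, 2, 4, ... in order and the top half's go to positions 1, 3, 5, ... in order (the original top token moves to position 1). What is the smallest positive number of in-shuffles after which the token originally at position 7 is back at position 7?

10

Follow position 7 under repeated in-shuffles:
7 → 4 → 9 → 8 → 6 → 2 → 5 → 0 → 1 → 3 → 7
It first returns after 10 in-shuffles.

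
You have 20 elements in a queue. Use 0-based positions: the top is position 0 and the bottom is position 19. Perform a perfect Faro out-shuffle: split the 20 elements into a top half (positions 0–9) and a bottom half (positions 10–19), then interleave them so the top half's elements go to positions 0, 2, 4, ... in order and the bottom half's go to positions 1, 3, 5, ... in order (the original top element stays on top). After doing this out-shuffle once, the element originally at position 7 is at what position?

Track the element's position through each out-shuffle:
7 → 14

14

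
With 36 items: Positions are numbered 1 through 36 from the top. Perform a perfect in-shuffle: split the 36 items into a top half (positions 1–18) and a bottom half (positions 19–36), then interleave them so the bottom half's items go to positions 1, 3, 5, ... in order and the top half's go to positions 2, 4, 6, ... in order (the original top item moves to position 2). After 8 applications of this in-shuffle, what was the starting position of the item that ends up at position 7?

10

Work backwards from position 7, undoing one in-shuffle at a time:
7 ← 22 ← 11 ← 24 ← 12 ← 6 ← 3 ← 20 ← 10
So the item now at position 7 started at position 10.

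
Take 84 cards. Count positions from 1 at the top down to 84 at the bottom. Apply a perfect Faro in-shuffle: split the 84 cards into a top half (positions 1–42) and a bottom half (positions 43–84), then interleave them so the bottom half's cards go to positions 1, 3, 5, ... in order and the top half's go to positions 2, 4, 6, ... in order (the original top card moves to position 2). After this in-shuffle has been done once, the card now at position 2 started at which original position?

Work backwards from position 2, undoing one in-shuffle at a time:
2 ← 1
So the card now at position 2 started at position 1.

1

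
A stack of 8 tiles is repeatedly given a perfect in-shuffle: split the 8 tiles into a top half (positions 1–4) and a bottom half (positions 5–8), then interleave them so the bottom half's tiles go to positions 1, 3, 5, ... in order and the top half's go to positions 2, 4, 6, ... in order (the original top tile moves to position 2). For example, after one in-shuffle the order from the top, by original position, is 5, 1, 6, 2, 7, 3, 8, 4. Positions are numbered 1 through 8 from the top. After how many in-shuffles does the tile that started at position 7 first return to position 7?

Follow position 7 under repeated in-shuffles:
7 → 5 → 1 → 2 → 4 → 8 → 7
It first returns after 6 in-shuffles.

6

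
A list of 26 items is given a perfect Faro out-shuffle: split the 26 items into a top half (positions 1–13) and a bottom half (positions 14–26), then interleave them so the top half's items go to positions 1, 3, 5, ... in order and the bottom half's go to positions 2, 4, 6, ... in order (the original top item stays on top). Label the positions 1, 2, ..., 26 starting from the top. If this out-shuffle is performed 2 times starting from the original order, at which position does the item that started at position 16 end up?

11

Track the item's position through each out-shuffle:
16 → 6 → 11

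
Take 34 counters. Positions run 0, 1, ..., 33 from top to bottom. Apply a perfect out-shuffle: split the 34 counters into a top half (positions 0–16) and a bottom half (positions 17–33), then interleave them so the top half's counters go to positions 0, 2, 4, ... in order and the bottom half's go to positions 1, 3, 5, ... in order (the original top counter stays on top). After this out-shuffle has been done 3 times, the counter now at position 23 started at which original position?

7

Work backwards from position 23, undoing one out-shuffle at a time:
23 ← 28 ← 14 ← 7
So the counter now at position 23 started at position 7.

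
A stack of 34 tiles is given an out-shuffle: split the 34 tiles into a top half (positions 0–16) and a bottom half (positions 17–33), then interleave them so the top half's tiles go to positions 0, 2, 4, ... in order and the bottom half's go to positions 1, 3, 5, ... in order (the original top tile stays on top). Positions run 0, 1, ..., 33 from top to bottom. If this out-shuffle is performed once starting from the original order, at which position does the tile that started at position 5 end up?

Track the tile's position through each out-shuffle:
5 → 10

10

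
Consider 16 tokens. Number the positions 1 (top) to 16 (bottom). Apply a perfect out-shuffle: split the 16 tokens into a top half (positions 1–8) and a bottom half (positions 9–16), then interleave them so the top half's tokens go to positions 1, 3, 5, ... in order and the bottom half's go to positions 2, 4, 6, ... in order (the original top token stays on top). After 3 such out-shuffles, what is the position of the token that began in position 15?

8

Track the token's position through each out-shuffle:
15 → 14 → 12 → 8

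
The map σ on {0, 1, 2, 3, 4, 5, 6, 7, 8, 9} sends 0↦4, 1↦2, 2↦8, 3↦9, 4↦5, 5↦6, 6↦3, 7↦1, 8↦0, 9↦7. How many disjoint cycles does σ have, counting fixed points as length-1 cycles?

Cycle decomposition: (0 4 5 6 3 9 7 1 2 8).
1 cycle.

1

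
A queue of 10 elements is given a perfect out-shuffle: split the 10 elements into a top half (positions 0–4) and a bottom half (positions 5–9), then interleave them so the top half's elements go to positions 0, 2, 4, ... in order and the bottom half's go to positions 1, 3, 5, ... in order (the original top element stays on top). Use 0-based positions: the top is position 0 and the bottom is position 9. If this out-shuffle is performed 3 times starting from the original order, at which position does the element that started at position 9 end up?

9

Position 9 is a fixed point of every out-shuffle, so the element never moves.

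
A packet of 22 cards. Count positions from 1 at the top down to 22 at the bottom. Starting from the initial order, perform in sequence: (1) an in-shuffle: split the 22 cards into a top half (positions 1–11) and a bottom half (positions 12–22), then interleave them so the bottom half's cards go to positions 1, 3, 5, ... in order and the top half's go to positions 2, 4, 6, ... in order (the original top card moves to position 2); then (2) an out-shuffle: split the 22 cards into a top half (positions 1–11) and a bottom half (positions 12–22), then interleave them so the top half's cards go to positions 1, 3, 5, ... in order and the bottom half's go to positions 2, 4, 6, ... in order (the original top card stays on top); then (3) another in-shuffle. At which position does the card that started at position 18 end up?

8

Track the card from position 18 forward through each operation:
  after op 1 (in-shuffle): 18 → 13
  after op 2 (out-shuffle): 13 → 4
  after op 3 (in-shuffle): 4 → 8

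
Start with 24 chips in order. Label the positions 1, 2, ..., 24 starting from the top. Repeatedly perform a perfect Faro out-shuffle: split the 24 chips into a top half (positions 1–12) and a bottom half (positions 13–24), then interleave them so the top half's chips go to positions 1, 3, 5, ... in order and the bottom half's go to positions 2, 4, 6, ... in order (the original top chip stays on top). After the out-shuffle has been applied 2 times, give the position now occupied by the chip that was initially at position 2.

Track the chip's position through each out-shuffle:
2 → 3 → 5

5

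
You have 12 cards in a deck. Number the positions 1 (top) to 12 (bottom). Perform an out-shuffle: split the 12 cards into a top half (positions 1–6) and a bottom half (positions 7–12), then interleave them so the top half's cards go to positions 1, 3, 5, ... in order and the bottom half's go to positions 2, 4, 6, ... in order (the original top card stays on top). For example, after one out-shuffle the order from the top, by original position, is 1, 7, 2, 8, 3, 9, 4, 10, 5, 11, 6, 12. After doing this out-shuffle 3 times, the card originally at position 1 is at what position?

1

Position 1 is a fixed point of every out-shuffle, so the card never moves.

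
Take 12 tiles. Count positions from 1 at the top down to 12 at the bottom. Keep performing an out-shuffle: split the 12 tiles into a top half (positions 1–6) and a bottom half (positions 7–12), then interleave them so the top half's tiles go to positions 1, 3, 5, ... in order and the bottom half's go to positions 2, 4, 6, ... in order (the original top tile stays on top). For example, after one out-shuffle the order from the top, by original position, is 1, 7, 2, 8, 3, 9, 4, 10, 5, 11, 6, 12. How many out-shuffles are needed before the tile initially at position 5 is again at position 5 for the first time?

10

Follow position 5 under repeated out-shuffles:
5 → 9 → 6 → 11 → 10 → 8 → 4 → 7 → 2 → 3 → 5
It first returns after 10 out-shuffles.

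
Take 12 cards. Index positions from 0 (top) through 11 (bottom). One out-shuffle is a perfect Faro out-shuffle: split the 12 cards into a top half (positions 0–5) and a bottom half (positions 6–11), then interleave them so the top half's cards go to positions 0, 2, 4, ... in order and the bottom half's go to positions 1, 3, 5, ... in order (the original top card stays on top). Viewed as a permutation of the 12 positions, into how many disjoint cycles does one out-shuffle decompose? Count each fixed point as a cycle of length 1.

3

Trace each unvisited position around until it returns:
(0) (1 2 4 8 5 10 9 7 3 6) (11)
3 cycles in total.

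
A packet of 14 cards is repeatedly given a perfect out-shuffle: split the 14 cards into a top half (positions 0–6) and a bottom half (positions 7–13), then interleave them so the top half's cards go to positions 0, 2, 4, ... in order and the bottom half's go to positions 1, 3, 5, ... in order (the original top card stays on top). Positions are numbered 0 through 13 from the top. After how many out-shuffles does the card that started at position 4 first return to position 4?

Follow position 4 under repeated out-shuffles:
4 → 8 → 3 → 6 → 12 → 11 → 9 → 5 → 10 → 7 → 1 → 2 → 4
It first returns after 12 out-shuffles.

12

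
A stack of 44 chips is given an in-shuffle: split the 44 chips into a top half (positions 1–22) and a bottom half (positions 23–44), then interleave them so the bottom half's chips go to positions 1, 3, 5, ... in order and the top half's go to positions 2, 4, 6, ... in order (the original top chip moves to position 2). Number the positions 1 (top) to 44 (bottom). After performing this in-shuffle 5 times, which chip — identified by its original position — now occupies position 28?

Work backwards from position 28, undoing one in-shuffle at a time:
28 ← 14 ← 7 ← 26 ← 13 ← 29
So the chip now at position 28 started at position 29.

29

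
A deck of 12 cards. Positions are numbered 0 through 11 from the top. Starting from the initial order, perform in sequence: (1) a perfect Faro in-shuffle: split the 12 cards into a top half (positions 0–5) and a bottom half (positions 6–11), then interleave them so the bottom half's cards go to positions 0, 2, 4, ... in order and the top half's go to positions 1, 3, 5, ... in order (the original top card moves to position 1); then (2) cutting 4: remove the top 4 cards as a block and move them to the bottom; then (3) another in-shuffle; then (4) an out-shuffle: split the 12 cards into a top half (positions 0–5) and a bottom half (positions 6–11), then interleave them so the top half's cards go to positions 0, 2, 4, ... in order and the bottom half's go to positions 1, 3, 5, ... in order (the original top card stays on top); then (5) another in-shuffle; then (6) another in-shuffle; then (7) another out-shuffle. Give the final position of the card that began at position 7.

9

Track the card from position 7 forward through each operation:
  after op 1 (in-shuffle): 7 → 2
  after op 2 (cut 4): 2 → 10
  after op 3 (in-shuffle): 10 → 8
  after op 4 (out-shuffle): 8 → 5
  after op 5 (in-shuffle): 5 → 11
  after op 6 (in-shuffle): 11 → 10
  after op 7 (out-shuffle): 10 → 9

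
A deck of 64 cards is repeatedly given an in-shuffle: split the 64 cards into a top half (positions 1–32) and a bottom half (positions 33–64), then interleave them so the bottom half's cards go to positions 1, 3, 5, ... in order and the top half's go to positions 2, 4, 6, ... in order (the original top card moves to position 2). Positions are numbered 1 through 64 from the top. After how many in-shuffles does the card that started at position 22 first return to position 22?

Follow position 22 under repeated in-shuffles:
22 → 44 → 23 → 46 → 27 → 54 → 43 → 21 → 42 → 19 → 38 → 11 → 22
It first returns after 12 in-shuffles.

12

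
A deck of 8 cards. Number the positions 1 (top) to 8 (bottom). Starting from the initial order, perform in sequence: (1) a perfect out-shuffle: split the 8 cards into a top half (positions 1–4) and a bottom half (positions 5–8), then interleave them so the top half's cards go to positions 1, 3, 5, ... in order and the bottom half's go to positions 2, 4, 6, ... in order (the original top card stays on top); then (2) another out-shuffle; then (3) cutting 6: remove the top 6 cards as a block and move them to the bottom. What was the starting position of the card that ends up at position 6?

Undo the operations in reverse order, starting from position 6:
  undo op 3 (cut 6): 6 ← 4
  undo op 2 (out-shuffle, from bottom half): 4 ← 6
  undo op 1 (out-shuffle, from bottom half): 6 ← 7
So the card at position 6 came from original position 7.

7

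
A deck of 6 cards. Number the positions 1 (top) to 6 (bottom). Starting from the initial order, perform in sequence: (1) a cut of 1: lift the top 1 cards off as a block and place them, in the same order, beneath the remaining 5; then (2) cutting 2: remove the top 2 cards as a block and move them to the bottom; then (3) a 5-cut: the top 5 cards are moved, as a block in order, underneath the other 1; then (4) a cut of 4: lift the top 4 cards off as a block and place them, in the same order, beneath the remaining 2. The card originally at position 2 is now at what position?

Track the card from position 2 forward through each operation:
  after op 1 (cut 1): 2 → 1
  after op 2 (cut 2): 1 → 5
  after op 3 (cut 5): 5 → 6
  after op 4 (cut 4): 6 → 2

2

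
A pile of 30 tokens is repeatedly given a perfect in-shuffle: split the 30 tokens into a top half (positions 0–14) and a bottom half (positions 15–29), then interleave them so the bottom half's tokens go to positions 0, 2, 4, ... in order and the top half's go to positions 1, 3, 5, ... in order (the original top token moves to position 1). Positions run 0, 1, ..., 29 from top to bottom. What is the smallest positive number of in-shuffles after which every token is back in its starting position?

5

The in-shuffle permutes the 30 positions with cycle lengths [5, 5, 5, 5, 5, 5].
Every token is home exactly when every cycle has completed a whole number of laps, i.e. after lcm(5) = 5 in-shuffles.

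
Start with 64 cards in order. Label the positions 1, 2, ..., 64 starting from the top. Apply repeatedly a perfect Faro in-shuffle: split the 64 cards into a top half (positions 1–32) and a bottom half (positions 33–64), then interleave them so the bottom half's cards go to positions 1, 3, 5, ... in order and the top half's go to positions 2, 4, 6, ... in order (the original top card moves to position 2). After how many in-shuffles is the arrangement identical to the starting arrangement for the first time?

The in-shuffle permutes the 64 positions with cycle lengths [4, 12, 12, 12, 12, 12].
Every card is home exactly when every cycle has completed a whole number of laps, i.e. after lcm(4, 12) = 12 in-shuffles.

12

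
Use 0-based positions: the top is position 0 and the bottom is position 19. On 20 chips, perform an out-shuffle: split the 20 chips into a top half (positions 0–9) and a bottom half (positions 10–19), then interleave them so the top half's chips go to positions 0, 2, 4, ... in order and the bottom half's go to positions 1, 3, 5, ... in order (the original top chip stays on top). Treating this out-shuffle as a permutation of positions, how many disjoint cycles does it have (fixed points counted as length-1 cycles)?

3

Trace each unvisited position around until it returns:
(0) (1 2 4 8 16 13 ... len 18) (19)
3 cycles in total.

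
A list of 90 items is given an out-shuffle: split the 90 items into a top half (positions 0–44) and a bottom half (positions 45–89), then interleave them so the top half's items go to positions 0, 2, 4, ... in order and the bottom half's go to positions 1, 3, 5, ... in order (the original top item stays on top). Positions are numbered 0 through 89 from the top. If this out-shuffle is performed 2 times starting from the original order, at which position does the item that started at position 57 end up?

50

Track the item's position through each out-shuffle:
57 → 25 → 50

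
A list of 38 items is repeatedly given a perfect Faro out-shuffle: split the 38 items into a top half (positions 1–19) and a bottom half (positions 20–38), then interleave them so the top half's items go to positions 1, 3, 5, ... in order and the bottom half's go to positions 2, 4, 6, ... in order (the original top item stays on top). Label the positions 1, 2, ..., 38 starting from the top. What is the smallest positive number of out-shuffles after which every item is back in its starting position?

36

The out-shuffle permutes the 38 positions with cycle lengths [1, 1, 36].
Every item is home exactly when every cycle has completed a whole number of laps, i.e. after lcm(1, 36) = 36 out-shuffles.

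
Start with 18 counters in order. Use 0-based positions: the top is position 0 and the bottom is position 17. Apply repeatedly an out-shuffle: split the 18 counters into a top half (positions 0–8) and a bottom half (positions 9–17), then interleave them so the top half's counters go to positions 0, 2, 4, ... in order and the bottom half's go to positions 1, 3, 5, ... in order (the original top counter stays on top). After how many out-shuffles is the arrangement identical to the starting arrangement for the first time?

The out-shuffle permutes the 18 positions with cycle lengths [1, 1, 8, 8].
Every counter is home exactly when every cycle has completed a whole number of laps, i.e. after lcm(1, 8) = 8 out-shuffles.

8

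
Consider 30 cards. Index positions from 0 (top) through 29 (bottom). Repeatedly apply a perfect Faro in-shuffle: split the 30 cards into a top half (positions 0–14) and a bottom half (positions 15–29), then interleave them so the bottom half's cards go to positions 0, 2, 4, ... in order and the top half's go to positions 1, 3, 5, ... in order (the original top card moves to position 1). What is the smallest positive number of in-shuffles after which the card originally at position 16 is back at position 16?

5

Follow position 16 under repeated in-shuffles:
16 → 2 → 5 → 11 → 23 → 16
It first returns after 5 in-shuffles.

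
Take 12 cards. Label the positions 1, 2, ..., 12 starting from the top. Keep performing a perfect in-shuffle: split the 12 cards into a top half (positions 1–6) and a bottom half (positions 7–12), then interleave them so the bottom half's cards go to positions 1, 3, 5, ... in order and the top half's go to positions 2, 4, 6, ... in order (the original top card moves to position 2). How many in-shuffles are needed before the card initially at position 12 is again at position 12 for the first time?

12

Follow position 12 under repeated in-shuffles:
12 → 11 → 9 → 5 → 10 → 7 → 1 → 2 → 4 → 8 → 3 → 6 → 12
It first returns after 12 in-shuffles.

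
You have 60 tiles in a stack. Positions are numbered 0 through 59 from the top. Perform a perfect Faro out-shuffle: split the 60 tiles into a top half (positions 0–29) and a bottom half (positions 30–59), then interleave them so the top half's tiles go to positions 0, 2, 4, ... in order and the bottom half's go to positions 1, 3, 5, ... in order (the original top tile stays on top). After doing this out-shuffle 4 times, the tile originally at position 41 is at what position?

7

Track the tile's position through each out-shuffle:
41 → 23 → 46 → 33 → 7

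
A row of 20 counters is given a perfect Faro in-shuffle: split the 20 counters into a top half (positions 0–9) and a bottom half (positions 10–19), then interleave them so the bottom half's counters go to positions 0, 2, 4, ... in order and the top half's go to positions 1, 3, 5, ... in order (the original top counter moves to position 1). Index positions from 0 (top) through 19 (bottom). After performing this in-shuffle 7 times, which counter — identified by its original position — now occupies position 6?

Work backwards from position 6, undoing one in-shuffle at a time:
6 ← 13 ← 6 ← 13 ← 6 ← 13 ← 6 ← 13
So the counter now at position 6 started at position 13.

13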